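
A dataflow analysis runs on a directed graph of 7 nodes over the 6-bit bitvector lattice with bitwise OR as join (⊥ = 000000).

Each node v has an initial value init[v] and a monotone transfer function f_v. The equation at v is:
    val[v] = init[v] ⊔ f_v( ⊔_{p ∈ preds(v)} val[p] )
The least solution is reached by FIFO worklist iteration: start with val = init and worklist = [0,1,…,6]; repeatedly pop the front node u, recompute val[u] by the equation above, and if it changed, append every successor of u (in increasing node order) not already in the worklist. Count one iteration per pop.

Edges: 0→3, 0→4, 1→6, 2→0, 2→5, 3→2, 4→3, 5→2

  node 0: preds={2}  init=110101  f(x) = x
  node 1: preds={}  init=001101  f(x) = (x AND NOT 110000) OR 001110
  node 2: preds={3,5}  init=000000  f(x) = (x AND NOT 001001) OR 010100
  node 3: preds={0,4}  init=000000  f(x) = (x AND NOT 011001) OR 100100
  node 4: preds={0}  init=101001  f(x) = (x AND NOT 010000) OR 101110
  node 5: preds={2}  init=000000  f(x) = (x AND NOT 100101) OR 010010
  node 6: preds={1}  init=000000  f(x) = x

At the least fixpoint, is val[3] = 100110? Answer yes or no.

Trace (15 dequeues):
  [1] u=0 | in 000000 | out 110101 | ==
  [2] u=1 | in 000000 | out 001111 | prev 001101 | push {}
  [3] u=2 | in 000000 | out 010100 | prev 000000 | push {0}
  [4] u=3 | in 111101 | out 100100 | prev 000000 | push {2}
  [5] u=4 | in 110101 | out 101111 | prev 101001 | push {3}
  [6] u=5 | in 010100 | out 010010 | prev 000000 | push {}
  [7] u=6 | in 001111 | out 001111 | prev 000000 | push {}
  [8] u=0 | in 010100 | out 110101 | ==
  [9] u=2 | in 110110 | out 110110 | prev 010100 | push {0,5}
  [10] u=3 | in 111111 | out 100110 | prev 100100 | push {2}
  [11] u=0 | in 110110 | out 110111 | prev 110101 | push {3,4}
  [12] u=5 | in 110110 | out 010010 | ==
  [13] u=2 | in 110110 | out 110110 | ==
  [14] u=3 | in 111111 | out 100110 | ==
  [15] u=4 | in 110111 | out 101111 | ==

Converged values:
  [0] 110111
  [1] 001111
  [2] 110110
  [3] 100110
  [4] 101111
  [5] 010010
  [6] 001111

yes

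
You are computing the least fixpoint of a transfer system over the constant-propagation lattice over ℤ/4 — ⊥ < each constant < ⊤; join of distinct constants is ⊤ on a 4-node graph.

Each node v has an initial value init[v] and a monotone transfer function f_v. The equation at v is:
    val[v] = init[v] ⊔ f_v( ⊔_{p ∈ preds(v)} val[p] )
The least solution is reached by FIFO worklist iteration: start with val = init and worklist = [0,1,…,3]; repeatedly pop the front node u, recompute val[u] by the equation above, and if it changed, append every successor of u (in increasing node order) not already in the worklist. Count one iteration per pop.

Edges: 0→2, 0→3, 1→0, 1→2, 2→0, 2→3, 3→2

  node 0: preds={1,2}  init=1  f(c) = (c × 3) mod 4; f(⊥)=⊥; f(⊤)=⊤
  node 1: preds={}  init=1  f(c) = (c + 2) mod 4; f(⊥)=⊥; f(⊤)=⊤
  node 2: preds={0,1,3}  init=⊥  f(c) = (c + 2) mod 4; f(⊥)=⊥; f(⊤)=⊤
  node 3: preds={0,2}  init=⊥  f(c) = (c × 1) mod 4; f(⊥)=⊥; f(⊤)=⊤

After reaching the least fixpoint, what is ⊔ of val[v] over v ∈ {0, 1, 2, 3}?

Worklist (6 pops):
  #1 pop 0: in=1 → ⊤ (was 1); enqueue []
  #2 pop 1: in=⊥ → 1 (no change)
  #3 pop 2: in=⊤ → ⊤ (was ⊥); enqueue [0]
  #4 pop 3: in=⊤ → ⊤ (was ⊥); enqueue [2]
  #5 pop 0: in=⊤ → ⊤ (no change)
  #6 pop 2: in=⊤ → ⊤ (no change)

Fixpoint:
  val[0] = ⊤
  val[1] = 1
  val[2] = ⊤
  val[3] = ⊤

⊤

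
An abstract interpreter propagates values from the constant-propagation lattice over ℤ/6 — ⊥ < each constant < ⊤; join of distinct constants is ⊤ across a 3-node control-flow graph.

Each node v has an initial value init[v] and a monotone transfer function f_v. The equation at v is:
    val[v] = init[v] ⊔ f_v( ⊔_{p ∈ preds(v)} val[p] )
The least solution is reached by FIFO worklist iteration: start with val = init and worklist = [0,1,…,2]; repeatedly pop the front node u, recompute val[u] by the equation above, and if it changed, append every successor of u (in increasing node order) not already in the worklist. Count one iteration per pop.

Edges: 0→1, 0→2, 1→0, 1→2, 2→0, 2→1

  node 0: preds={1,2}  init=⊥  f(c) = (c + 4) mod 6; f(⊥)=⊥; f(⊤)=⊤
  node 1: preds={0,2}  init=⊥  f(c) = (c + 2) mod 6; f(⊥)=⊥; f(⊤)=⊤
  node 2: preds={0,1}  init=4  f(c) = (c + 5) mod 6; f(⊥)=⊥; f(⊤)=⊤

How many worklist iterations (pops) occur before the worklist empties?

6

Worklist (6 pops):
  #1 pop 0: in=4 → 2 (was ⊥); enqueue []
  #2 pop 1: in=⊤ → ⊤ (was ⊥); enqueue [0]
  #3 pop 2: in=⊤ → ⊤ (was 4); enqueue [1]
  #4 pop 0: in=⊤ → ⊤ (was 2); enqueue [2]
  #5 pop 1: in=⊤ → ⊤ (no change)
  #6 pop 2: in=⊤ → ⊤ (no change)

Fixpoint:
  val[0] = ⊤
  val[1] = ⊤
  val[2] = ⊤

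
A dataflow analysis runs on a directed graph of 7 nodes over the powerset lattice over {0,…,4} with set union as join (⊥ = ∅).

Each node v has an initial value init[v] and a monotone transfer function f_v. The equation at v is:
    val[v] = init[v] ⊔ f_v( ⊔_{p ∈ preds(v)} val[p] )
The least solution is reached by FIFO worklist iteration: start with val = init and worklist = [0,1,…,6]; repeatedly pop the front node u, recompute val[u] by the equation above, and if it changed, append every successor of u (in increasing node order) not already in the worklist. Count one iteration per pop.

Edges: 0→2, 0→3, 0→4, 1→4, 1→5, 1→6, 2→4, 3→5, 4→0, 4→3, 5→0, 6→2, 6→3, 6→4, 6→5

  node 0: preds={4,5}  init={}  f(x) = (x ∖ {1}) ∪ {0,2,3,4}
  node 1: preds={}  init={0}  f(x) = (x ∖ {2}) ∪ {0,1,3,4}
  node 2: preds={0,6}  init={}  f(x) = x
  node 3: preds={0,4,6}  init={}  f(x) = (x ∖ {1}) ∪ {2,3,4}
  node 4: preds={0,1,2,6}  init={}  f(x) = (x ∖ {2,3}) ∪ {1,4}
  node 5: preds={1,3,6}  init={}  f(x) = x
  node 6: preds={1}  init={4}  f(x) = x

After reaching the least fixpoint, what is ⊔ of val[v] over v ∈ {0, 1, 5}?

{0,1,2,3,4}

Trace (12 dequeues):
  [1] u=0 | in {} | out {0,2,3,4} | prev {} | push {}
  [2] u=1 | in {} | out {0,1,3,4} | prev {0} | push {}
  [3] u=2 | in {0,2,3,4} | out {0,2,3,4} | prev {} | push {}
  [4] u=3 | in {0,2,3,4} | out {0,2,3,4} | prev {} | push {}
  [5] u=4 | in {0,1,2,3,4} | out {0,1,4} | prev {} | push {0,3}
  [6] u=5 | in {0,1,2,3,4} | out {0,1,2,3,4} | prev {} | push {}
  [7] u=6 | in {0,1,3,4} | out {0,1,3,4} | prev {4} | push {2,4,5}
  [8] u=0 | in {0,1,2,3,4} | out {0,2,3,4} | ==
  [9] u=3 | in {0,1,2,3,4} | out {0,2,3,4} | ==
  [10] u=2 | in {0,1,2,3,4} | out {0,1,2,3,4} | prev {0,2,3,4} | push {}
  [11] u=4 | in {0,1,2,3,4} | out {0,1,4} | ==
  [12] u=5 | in {0,1,2,3,4} | out {0,1,2,3,4} | ==

Converged values:
  [0] {0,2,3,4}
  [1] {0,1,3,4}
  [2] {0,1,2,3,4}
  [3] {0,2,3,4}
  [4] {0,1,4}
  [5] {0,1,2,3,4}
  [6] {0,1,3,4}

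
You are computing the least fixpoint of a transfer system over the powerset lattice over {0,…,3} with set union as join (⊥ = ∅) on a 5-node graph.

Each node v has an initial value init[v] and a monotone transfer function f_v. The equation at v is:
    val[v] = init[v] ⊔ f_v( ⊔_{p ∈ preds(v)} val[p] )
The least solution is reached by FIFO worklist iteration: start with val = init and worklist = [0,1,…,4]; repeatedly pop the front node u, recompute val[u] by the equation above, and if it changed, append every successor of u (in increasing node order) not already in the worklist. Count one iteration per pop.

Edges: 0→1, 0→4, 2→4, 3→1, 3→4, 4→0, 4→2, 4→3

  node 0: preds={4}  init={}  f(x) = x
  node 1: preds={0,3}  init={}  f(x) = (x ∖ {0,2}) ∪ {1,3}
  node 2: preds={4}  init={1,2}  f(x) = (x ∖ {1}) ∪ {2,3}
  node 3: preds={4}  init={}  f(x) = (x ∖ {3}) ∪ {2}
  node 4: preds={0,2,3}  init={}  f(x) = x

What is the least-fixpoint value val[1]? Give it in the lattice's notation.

Worklist (11 pops):
  #1 pop 0: in={} → {} (no change)
  #2 pop 1: in={} → {1,3} (was {}); enqueue []
  #3 pop 2: in={} → {1,2,3} (was {1,2}); enqueue []
  #4 pop 3: in={} → {2} (was {}); enqueue [1]
  #5 pop 4: in={1,2,3} → {1,2,3} (was {}); enqueue [0,2,3]
  #6 pop 1: in={2} → {1,3} (no change)
  #7 pop 0: in={1,2,3} → {1,2,3} (was {}); enqueue [1,4]
  #8 pop 2: in={1,2,3} → {1,2,3} (no change)
  #9 pop 3: in={1,2,3} → {1,2} (was {2}); enqueue []
  #10 pop 1: in={1,2,3} → {1,3} (no change)
  #11 pop 4: in={1,2,3} → {1,2,3} (no change)

Fixpoint:
  val[0] = {1,2,3}
  val[1] = {1,3}
  val[2] = {1,2,3}
  val[3] = {1,2}
  val[4] = {1,2,3}

{1,3}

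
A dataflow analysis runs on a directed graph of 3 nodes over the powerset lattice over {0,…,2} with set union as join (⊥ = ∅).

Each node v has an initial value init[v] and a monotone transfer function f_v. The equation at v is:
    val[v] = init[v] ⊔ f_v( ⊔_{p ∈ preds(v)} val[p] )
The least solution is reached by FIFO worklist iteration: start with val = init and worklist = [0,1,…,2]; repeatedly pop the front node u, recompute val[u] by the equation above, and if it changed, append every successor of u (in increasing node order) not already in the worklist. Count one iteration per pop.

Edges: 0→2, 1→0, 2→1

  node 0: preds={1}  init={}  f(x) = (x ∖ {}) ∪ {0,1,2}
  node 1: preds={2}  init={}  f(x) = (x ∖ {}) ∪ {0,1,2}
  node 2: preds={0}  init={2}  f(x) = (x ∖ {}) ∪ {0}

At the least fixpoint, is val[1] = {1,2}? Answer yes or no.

no

Worklist (5 pops):
  #1 pop 0: in={} → {0,1,2} (was {}); enqueue []
  #2 pop 1: in={2} → {0,1,2} (was {}); enqueue [0]
  #3 pop 2: in={0,1,2} → {0,1,2} (was {2}); enqueue [1]
  #4 pop 0: in={0,1,2} → {0,1,2} (no change)
  #5 pop 1: in={0,1,2} → {0,1,2} (no change)

Fixpoint:
  val[0] = {0,1,2}
  val[1] = {0,1,2}
  val[2] = {0,1,2}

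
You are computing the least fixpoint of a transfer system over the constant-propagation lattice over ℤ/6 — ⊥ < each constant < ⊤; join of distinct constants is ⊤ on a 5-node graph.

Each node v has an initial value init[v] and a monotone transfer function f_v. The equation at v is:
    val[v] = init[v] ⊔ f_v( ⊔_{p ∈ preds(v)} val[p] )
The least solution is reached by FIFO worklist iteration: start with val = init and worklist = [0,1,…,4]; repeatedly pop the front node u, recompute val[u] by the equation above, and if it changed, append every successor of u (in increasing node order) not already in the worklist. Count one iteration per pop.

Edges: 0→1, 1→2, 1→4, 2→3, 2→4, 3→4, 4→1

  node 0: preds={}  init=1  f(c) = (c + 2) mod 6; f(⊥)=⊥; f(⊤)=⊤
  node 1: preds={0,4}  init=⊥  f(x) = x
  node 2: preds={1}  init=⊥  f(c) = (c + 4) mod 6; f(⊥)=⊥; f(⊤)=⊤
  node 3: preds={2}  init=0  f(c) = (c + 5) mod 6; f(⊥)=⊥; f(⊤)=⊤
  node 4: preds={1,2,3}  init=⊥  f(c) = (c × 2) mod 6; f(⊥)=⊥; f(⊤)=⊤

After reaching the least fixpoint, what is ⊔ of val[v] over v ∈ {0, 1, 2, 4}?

⊤

Worklist (9 pops):
  #1 pop 0: in=⊥ → 1 (no change)
  #2 pop 1: in=1 → 1 (was ⊥); enqueue []
  #3 pop 2: in=1 → 5 (was ⊥); enqueue []
  #4 pop 3: in=5 → ⊤ (was 0); enqueue []
  #5 pop 4: in=⊤ → ⊤ (was ⊥); enqueue [1]
  #6 pop 1: in=⊤ → ⊤ (was 1); enqueue [2,4]
  #7 pop 2: in=⊤ → ⊤ (was 5); enqueue [3]
  #8 pop 4: in=⊤ → ⊤ (no change)
  #9 pop 3: in=⊤ → ⊤ (no change)

Fixpoint:
  val[0] = 1
  val[1] = ⊤
  val[2] = ⊤
  val[3] = ⊤
  val[4] = ⊤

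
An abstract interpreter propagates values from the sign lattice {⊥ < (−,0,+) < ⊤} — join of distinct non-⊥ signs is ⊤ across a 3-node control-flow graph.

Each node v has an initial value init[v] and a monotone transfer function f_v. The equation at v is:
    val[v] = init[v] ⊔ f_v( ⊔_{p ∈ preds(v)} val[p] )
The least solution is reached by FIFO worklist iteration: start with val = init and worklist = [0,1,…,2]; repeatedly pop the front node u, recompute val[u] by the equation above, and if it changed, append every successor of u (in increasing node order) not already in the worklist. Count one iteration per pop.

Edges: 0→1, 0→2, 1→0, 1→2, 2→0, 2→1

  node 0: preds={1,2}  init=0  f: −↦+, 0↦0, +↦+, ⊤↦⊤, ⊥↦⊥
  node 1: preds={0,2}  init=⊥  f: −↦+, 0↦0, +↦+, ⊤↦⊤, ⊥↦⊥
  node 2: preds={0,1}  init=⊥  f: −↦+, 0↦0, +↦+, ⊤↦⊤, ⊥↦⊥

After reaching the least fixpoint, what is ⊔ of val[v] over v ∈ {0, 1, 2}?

Trace (5 dequeues):
  [1] u=0 | in ⊥ | out 0 | ==
  [2] u=1 | in 0 | out 0 | prev ⊥ | push {0}
  [3] u=2 | in 0 | out 0 | prev ⊥ | push {1}
  [4] u=0 | in 0 | out 0 | ==
  [5] u=1 | in 0 | out 0 | ==

Converged values:
  [0] 0
  [1] 0
  [2] 0

0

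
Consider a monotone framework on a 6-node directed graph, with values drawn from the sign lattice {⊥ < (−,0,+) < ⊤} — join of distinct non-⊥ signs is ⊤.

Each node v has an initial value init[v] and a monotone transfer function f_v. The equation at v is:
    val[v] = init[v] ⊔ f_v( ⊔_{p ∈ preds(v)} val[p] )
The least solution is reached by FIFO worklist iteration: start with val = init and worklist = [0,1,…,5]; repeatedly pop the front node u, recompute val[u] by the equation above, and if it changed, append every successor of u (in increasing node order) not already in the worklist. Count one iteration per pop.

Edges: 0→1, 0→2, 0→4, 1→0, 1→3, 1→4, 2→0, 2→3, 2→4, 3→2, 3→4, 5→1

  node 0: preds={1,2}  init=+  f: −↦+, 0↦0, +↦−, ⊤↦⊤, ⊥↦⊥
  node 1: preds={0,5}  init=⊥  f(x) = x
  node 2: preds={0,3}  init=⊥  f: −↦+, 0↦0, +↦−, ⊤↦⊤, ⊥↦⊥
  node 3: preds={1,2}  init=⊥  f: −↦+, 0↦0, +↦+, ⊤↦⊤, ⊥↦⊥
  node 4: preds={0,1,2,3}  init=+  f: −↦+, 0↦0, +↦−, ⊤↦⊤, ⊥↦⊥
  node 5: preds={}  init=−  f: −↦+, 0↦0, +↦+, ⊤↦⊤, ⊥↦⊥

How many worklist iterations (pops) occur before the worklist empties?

Trace (12 dequeues):
  [1] u=0 | in ⊥ | out + | ==
  [2] u=1 | in ⊤ | out ⊤ | prev ⊥ | push {0}
  [3] u=2 | in + | out − | prev ⊥ | push {}
  [4] u=3 | in ⊤ | out ⊤ | prev ⊥ | push {2}
  [5] u=4 | in ⊤ | out ⊤ | prev + | push {}
  [6] u=5 | in ⊥ | out − | ==
  [7] u=0 | in ⊤ | out ⊤ | prev + | push {1,4}
  [8] u=2 | in ⊤ | out ⊤ | prev − | push {0,3}
  [9] u=1 | in ⊤ | out ⊤ | ==
  [10] u=4 | in ⊤ | out ⊤ | ==
  [11] u=0 | in ⊤ | out ⊤ | ==
  [12] u=3 | in ⊤ | out ⊤ | ==

Converged values:
  [0] ⊤
  [1] ⊤
  [2] ⊤
  [3] ⊤
  [4] ⊤
  [5] −

12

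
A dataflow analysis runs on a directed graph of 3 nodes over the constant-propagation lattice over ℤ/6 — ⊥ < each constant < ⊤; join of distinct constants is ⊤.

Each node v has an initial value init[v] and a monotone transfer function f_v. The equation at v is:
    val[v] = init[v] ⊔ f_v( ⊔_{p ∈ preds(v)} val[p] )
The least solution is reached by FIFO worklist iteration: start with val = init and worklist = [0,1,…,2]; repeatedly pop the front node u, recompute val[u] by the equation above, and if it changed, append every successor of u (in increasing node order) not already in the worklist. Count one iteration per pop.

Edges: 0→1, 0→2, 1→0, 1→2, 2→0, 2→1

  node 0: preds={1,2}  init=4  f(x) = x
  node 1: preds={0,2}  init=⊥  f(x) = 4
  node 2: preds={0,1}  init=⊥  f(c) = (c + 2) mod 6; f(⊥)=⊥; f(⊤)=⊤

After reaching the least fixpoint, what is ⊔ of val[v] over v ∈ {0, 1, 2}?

⊤

Iteration log — 8 steps:
  step 1. node 0  ⊔preds=⊥  new=4  stable
  step 2. node 1  ⊔preds=4  new=4  old=⊥  +wl: 0
  step 3. node 2  ⊔preds=4  new=0  old=⊥  +wl: 1
  step 4. node 0  ⊔preds=⊤  new=⊤  old=4  +wl: 2
  step 5. node 1  ⊔preds=⊤  new=4  stable
  step 6. node 2  ⊔preds=⊤  new=⊤  old=0  +wl: 0,1
  step 7. node 0  ⊔preds=⊤  new=⊤  stable
  step 8. node 1  ⊔preds=⊤  new=4  stable

Least fixpoint reached:
  node 0: ⊤
  node 1: 4
  node 2: ⊤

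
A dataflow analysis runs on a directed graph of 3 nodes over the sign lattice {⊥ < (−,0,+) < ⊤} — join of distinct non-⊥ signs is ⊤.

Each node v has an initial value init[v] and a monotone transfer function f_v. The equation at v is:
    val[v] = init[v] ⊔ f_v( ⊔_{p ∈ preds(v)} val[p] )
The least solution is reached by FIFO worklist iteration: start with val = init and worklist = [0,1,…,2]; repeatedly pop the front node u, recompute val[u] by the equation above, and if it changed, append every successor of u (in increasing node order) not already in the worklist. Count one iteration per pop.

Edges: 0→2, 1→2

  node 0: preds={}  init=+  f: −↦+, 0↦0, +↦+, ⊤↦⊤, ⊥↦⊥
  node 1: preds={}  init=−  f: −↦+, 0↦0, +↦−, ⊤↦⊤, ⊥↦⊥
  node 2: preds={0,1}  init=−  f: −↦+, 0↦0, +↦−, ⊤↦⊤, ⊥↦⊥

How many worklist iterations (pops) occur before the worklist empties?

Iteration log — 3 steps:
  step 1. node 0  ⊔preds=⊥  new=+  stable
  step 2. node 1  ⊔preds=⊥  new=−  stable
  step 3. node 2  ⊔preds=⊤  new=⊤  old=−  +wl: 

Least fixpoint reached:
  node 0: +
  node 1: −
  node 2: ⊤

3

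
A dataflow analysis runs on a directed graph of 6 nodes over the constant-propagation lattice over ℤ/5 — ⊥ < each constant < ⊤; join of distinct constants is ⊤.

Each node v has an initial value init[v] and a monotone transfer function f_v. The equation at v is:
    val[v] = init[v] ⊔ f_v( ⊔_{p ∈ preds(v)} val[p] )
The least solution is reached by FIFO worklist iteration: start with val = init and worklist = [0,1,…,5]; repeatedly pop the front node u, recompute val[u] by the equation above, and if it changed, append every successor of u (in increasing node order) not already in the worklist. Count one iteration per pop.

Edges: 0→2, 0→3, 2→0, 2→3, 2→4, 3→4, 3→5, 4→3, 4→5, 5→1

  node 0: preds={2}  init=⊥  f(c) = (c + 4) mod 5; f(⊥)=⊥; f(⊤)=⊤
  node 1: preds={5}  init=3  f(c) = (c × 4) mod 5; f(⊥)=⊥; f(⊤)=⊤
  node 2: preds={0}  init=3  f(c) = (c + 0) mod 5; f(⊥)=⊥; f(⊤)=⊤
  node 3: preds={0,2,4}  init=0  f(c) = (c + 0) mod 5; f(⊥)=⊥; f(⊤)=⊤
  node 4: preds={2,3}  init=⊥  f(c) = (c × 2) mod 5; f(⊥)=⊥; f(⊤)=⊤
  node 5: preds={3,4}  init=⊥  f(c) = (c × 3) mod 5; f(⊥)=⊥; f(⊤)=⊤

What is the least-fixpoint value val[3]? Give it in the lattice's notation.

Iteration log — 10 steps:
  step 1. node 0  ⊔preds=3  new=2  old=⊥  +wl: 
  step 2. node 1  ⊔preds=⊥  new=3  stable
  step 3. node 2  ⊔preds=2  new=⊤  old=3  +wl: 0
  step 4. node 3  ⊔preds=⊤  new=⊤  old=0  +wl: 
  step 5. node 4  ⊔preds=⊤  new=⊤  old=⊥  +wl: 3
  step 6. node 5  ⊔preds=⊤  new=⊤  old=⊥  +wl: 1
  step 7. node 0  ⊔preds=⊤  new=⊤  old=2  +wl: 2
  step 8. node 3  ⊔preds=⊤  new=⊤  stable
  step 9. node 1  ⊔preds=⊤  new=⊤  old=3  +wl: 
  step 10. node 2  ⊔preds=⊤  new=⊤  stable

Least fixpoint reached:
  node 0: ⊤
  node 1: ⊤
  node 2: ⊤
  node 3: ⊤
  node 4: ⊤
  node 5: ⊤

⊤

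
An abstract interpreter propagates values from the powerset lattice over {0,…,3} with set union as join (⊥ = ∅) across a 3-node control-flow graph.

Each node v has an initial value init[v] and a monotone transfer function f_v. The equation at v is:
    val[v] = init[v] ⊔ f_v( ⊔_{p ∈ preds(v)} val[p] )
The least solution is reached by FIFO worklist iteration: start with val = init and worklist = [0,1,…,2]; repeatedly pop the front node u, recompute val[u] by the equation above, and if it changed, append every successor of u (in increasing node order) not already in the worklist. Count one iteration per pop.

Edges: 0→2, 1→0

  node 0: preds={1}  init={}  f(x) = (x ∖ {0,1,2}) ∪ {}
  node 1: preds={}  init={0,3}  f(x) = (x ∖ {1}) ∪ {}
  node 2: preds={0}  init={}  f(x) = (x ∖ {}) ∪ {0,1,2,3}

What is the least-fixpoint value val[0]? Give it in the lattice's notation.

{3}

Worklist (3 pops):
  #1 pop 0: in={0,3} → {3} (was {}); enqueue []
  #2 pop 1: in={} → {0,3} (no change)
  #3 pop 2: in={3} → {0,1,2,3} (was {}); enqueue []

Fixpoint:
  val[0] = {3}
  val[1] = {0,3}
  val[2] = {0,1,2,3}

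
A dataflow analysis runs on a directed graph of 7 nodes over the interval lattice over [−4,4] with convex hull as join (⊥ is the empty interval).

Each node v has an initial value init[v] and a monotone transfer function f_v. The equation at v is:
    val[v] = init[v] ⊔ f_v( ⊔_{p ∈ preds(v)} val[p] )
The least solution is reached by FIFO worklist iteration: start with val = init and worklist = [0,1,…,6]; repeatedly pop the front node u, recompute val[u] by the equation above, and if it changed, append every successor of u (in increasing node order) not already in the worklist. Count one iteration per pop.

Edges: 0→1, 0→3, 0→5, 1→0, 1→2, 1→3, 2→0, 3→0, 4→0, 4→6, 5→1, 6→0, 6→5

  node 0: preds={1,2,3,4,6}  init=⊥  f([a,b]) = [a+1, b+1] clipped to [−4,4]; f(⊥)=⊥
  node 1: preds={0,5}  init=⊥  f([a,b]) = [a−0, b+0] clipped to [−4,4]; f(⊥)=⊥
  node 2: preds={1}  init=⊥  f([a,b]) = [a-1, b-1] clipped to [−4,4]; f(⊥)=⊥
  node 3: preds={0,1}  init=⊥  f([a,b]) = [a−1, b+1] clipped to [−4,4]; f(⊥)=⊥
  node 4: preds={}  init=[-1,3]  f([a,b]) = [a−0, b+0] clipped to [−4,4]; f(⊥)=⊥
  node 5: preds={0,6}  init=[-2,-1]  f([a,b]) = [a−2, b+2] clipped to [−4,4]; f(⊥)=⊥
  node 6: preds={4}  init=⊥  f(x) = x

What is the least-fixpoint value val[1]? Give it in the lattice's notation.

Iteration log — 18 steps:
  step 1. node 0  ⊔preds=[-1,3]  new=[0,4]  old=⊥  +wl: 
  step 2. node 1  ⊔preds=[-2,4]  new=[-2,4]  old=⊥  +wl: 0
  step 3. node 2  ⊔preds=[-2,4]  new=[-3,3]  old=⊥  +wl: 
  step 4. node 3  ⊔preds=[-2,4]  new=[-3,4]  old=⊥  +wl: 
  step 5. node 4  ⊔preds=⊥  new=[-1,3]  stable
  step 6. node 5  ⊔preds=[0,4]  new=[-2,4]  old=[-2,-1]  +wl: 1
  step 7. node 6  ⊔preds=[-1,3]  new=[-1,3]  old=⊥  +wl: 5
  step 8. node 0  ⊔preds=[-3,4]  new=[-2,4]  old=[0,4]  +wl: 3
  step 9. node 1  ⊔preds=[-2,4]  new=[-2,4]  stable
  step 10. node 5  ⊔preds=[-2,4]  new=[-4,4]  old=[-2,4]  +wl: 1
  step 11. node 3  ⊔preds=[-2,4]  new=[-3,4]  stable
  step 12. node 1  ⊔preds=[-4,4]  new=[-4,4]  old=[-2,4]  +wl: 0,2,3
  step 13. node 0  ⊔preds=[-4,4]  new=[-3,4]  old=[-2,4]  +wl: 1,5
  step 14. node 2  ⊔preds=[-4,4]  new=[-4,3]  old=[-3,3]  +wl: 0
  step 15. node 3  ⊔preds=[-4,4]  new=[-4,4]  old=[-3,4]  +wl: 
  step 16. node 1  ⊔preds=[-4,4]  new=[-4,4]  stable
  step 17. node 5  ⊔preds=[-3,4]  new=[-4,4]  stable
  step 18. node 0  ⊔preds=[-4,4]  new=[-3,4]  stable

Least fixpoint reached:
  node 0: [-3,4]
  node 1: [-4,4]
  node 2: [-4,3]
  node 3: [-4,4]
  node 4: [-1,3]
  node 5: [-4,4]
  node 6: [-1,3]

[-4,4]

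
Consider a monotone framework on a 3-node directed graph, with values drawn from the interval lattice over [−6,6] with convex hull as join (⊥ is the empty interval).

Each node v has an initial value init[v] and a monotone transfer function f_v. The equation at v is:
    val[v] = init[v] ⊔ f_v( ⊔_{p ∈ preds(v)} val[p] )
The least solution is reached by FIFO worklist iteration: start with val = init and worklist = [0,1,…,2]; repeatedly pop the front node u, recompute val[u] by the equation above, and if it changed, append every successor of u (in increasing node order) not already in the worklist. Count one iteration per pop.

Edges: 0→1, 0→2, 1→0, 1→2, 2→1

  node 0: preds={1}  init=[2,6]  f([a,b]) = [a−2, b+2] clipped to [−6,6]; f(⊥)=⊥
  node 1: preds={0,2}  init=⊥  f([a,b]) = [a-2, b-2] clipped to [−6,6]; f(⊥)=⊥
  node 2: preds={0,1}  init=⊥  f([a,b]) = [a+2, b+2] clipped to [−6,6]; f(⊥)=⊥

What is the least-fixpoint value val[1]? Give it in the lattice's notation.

Trace (11 dequeues):
  [1] u=0 | in ⊥ | out [2,6] | ==
  [2] u=1 | in [2,6] | out [0,4] | prev ⊥ | push {0}
  [3] u=2 | in [0,6] | out [2,6] | prev ⊥ | push {1}
  [4] u=0 | in [0,4] | out [-2,6] | prev [2,6] | push {2}
  [5] u=1 | in [-2,6] | out [-4,4] | prev [0,4] | push {0}
  [6] u=2 | in [-4,6] | out [-2,6] | prev [2,6] | push {1}
  [7] u=0 | in [-4,4] | out [-6,6] | prev [-2,6] | push {2}
  [8] u=1 | in [-6,6] | out [-6,4] | prev [-4,4] | push {0}
  [9] u=2 | in [-6,6] | out [-4,6] | prev [-2,6] | push {1}
  [10] u=0 | in [-6,4] | out [-6,6] | ==
  [11] u=1 | in [-6,6] | out [-6,4] | ==

Converged values:
  [0] [-6,6]
  [1] [-6,4]
  [2] [-4,6]

[-6,4]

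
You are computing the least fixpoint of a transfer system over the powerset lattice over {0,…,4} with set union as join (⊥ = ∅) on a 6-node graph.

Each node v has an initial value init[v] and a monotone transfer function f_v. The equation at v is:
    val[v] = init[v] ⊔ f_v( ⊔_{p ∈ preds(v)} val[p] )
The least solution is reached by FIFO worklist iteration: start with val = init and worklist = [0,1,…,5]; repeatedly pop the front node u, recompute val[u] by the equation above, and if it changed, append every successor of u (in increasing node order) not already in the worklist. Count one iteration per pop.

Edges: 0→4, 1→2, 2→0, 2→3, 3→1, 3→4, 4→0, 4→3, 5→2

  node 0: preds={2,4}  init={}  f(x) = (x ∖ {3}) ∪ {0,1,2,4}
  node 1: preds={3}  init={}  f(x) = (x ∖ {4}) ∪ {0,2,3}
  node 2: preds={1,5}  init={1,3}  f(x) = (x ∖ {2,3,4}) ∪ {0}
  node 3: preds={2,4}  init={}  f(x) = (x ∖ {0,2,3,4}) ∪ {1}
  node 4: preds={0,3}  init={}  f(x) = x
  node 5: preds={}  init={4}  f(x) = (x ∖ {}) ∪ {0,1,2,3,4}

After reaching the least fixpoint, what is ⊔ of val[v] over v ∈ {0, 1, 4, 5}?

Trace (10 dequeues):
  [1] u=0 | in {1,3} | out {0,1,2,4} | prev {} | push {}
  [2] u=1 | in {} | out {0,2,3} | prev {} | push {}
  [3] u=2 | in {0,2,3,4} | out {0,1,3} | prev {1,3} | push {0}
  [4] u=3 | in {0,1,3} | out {1} | prev {} | push {1}
  [5] u=4 | in {0,1,2,4} | out {0,1,2,4} | prev {} | push {3}
  [6] u=5 | in {} | out {0,1,2,3,4} | prev {4} | push {2}
  [7] u=0 | in {0,1,2,3,4} | out {0,1,2,4} | ==
  [8] u=1 | in {1} | out {0,1,2,3} | prev {0,2,3} | push {}
  [9] u=3 | in {0,1,2,3,4} | out {1} | ==
  [10] u=2 | in {0,1,2,3,4} | out {0,1,3} | ==

Converged values:
  [0] {0,1,2,4}
  [1] {0,1,2,3}
  [2] {0,1,3}
  [3] {1}
  [4] {0,1,2,4}
  [5] {0,1,2,3,4}

{0,1,2,3,4}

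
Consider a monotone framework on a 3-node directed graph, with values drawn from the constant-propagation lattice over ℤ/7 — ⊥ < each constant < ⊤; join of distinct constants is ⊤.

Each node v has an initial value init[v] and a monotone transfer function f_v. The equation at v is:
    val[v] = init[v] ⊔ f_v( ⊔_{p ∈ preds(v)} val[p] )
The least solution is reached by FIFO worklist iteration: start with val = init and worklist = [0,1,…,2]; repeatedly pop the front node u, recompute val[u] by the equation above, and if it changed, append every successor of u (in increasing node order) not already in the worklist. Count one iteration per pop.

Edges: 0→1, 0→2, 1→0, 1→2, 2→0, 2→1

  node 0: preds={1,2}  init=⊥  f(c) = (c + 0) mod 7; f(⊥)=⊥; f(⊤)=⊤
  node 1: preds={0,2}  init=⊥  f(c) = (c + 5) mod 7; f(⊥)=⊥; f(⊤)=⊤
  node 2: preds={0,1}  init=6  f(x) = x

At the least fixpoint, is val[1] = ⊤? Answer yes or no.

yes

Iteration log — 7 steps:
  step 1. node 0  ⊔preds=6  new=6  old=⊥  +wl: 
  step 2. node 1  ⊔preds=6  new=4  old=⊥  +wl: 0
  step 3. node 2  ⊔preds=⊤  new=⊤  old=6  +wl: 1
  step 4. node 0  ⊔preds=⊤  new=⊤  old=6  +wl: 2
  step 5. node 1  ⊔preds=⊤  new=⊤  old=4  +wl: 0
  step 6. node 2  ⊔preds=⊤  new=⊤  stable
  step 7. node 0  ⊔preds=⊤  new=⊤  stable

Least fixpoint reached:
  node 0: ⊤
  node 1: ⊤
  node 2: ⊤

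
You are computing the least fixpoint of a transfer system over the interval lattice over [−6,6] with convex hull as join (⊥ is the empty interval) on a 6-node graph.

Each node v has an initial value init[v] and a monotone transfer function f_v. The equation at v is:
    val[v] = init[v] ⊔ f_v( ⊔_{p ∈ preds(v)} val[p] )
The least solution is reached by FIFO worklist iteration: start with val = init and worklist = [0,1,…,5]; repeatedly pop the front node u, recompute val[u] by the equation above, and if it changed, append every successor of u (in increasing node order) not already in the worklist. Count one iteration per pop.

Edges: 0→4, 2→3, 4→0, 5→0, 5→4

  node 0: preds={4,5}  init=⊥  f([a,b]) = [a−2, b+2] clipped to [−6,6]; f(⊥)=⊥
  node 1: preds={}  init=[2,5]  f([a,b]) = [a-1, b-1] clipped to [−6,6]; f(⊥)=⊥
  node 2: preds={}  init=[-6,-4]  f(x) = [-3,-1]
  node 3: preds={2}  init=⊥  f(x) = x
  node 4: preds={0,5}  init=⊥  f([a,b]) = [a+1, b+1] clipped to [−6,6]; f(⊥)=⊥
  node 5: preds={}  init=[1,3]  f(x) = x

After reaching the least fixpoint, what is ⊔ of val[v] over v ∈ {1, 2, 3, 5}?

Trace (17 dequeues):
  [1] u=0 | in [1,3] | out [-1,5] | prev ⊥ | push {}
  [2] u=1 | in ⊥ | out [2,5] | ==
  [3] u=2 | in ⊥ | out [-6,-1] | prev [-6,-4] | push {}
  [4] u=3 | in [-6,-1] | out [-6,-1] | prev ⊥ | push {}
  [5] u=4 | in [-1,5] | out [0,6] | prev ⊥ | push {0}
  [6] u=5 | in ⊥ | out [1,3] | ==
  [7] u=0 | in [0,6] | out [-2,6] | prev [-1,5] | push {4}
  [8] u=4 | in [-2,6] | out [-1,6] | prev [0,6] | push {0}
  [9] u=0 | in [-1,6] | out [-3,6] | prev [-2,6] | push {4}
  [10] u=4 | in [-3,6] | out [-2,6] | prev [-1,6] | push {0}
  [11] u=0 | in [-2,6] | out [-4,6] | prev [-3,6] | push {4}
  [12] u=4 | in [-4,6] | out [-3,6] | prev [-2,6] | push {0}
  [13] u=0 | in [-3,6] | out [-5,6] | prev [-4,6] | push {4}
  [14] u=4 | in [-5,6] | out [-4,6] | prev [-3,6] | push {0}
  [15] u=0 | in [-4,6] | out [-6,6] | prev [-5,6] | push {4}
  [16] u=4 | in [-6,6] | out [-5,6] | prev [-4,6] | push {0}
  [17] u=0 | in [-5,6] | out [-6,6] | ==

Converged values:
  [0] [-6,6]
  [1] [2,5]
  [2] [-6,-1]
  [3] [-6,-1]
  [4] [-5,6]
  [5] [1,3]

[-6,5]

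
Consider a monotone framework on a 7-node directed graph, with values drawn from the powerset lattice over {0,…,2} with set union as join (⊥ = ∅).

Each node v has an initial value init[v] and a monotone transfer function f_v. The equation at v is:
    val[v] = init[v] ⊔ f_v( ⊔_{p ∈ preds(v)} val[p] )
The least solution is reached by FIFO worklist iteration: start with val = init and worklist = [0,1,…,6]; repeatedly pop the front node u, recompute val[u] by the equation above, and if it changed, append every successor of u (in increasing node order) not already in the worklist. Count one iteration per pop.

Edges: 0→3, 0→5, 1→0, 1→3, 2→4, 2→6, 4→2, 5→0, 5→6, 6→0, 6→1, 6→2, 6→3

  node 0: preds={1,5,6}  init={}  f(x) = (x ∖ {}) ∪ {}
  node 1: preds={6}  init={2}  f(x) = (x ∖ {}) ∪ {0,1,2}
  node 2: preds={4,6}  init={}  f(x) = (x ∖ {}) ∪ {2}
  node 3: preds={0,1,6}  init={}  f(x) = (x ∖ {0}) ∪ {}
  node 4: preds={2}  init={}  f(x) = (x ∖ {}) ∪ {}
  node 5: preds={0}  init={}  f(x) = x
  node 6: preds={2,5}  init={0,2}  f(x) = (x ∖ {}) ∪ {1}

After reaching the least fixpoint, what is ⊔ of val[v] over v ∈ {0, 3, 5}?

{0,1,2}

Iteration log — 16 steps:
  step 1. node 0  ⊔preds={0,2}  new={0,2}  old={}  +wl: 
  step 2. node 1  ⊔preds={0,2}  new={0,1,2}  old={2}  +wl: 0
  step 3. node 2  ⊔preds={0,2}  new={0,2}  old={}  +wl: 
  step 4. node 3  ⊔preds={0,1,2}  new={1,2}  old={}  +wl: 
  step 5. node 4  ⊔preds={0,2}  new={0,2}  old={}  +wl: 2
  step 6. node 5  ⊔preds={0,2}  new={0,2}  old={}  +wl: 
  step 7. node 6  ⊔preds={0,2}  new={0,1,2}  old={0,2}  +wl: 1,3
  step 8. node 0  ⊔preds={0,1,2}  new={0,1,2}  old={0,2}  +wl: 5
  step 9. node 2  ⊔preds={0,1,2}  new={0,1,2}  old={0,2}  +wl: 4,6
  step 10. node 1  ⊔preds={0,1,2}  new={0,1,2}  stable
  step 11. node 3  ⊔preds={0,1,2}  new={1,2}  stable
  step 12. node 5  ⊔preds={0,1,2}  new={0,1,2}  old={0,2}  +wl: 0
  step 13. node 4  ⊔preds={0,1,2}  new={0,1,2}  old={0,2}  +wl: 2
  step 14. node 6  ⊔preds={0,1,2}  new={0,1,2}  stable
  step 15. node 0  ⊔preds={0,1,2}  new={0,1,2}  stable
  step 16. node 2  ⊔preds={0,1,2}  new={0,1,2}  stable

Least fixpoint reached:
  node 0: {0,1,2}
  node 1: {0,1,2}
  node 2: {0,1,2}
  node 3: {1,2}
  node 4: {0,1,2}
  node 5: {0,1,2}
  node 6: {0,1,2}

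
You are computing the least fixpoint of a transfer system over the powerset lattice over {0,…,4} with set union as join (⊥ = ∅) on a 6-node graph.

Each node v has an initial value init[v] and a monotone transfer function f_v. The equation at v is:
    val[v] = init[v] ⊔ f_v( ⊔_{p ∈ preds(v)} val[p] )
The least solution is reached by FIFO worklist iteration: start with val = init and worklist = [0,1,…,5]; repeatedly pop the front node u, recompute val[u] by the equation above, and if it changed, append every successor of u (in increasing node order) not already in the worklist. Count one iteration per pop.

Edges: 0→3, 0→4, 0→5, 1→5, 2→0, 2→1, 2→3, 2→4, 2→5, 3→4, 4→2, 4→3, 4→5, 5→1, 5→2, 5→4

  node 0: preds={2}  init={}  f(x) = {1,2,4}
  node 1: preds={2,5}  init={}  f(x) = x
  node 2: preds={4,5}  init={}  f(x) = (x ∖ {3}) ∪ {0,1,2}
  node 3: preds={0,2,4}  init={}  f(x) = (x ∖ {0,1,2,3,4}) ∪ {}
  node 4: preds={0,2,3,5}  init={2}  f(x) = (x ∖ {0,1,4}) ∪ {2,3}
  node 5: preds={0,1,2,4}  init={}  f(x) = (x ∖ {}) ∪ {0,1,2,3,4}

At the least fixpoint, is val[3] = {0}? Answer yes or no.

Iteration log — 14 steps:
  step 1. node 0  ⊔preds={}  new={1,2,4}  old={}  +wl: 
  step 2. node 1  ⊔preds={}  new={}  stable
  step 3. node 2  ⊔preds={2}  new={0,1,2}  old={}  +wl: 0,1
  step 4. node 3  ⊔preds={0,1,2,4}  new={}  stable
  step 5. node 4  ⊔preds={0,1,2,4}  new={2,3}  old={2}  +wl: 2,3
  step 6. node 5  ⊔preds={0,1,2,3,4}  new={0,1,2,3,4}  old={}  +wl: 4
  step 7. node 0  ⊔preds={0,1,2}  new={1,2,4}  stable
  step 8. node 1  ⊔preds={0,1,2,3,4}  new={0,1,2,3,4}  old={}  +wl: 5
  step 9. node 2  ⊔preds={0,1,2,3,4}  new={0,1,2,4}  old={0,1,2}  +wl: 0,1
  step 10. node 3  ⊔preds={0,1,2,3,4}  new={}  stable
  step 11. node 4  ⊔preds={0,1,2,3,4}  new={2,3}  stable
  step 12. node 5  ⊔preds={0,1,2,3,4}  new={0,1,2,3,4}  stable
  step 13. node 0  ⊔preds={0,1,2,4}  new={1,2,4}  stable
  step 14. node 1  ⊔preds={0,1,2,3,4}  new={0,1,2,3,4}  stable

Least fixpoint reached:
  node 0: {1,2,4}
  node 1: {0,1,2,3,4}
  node 2: {0,1,2,4}
  node 3: {}
  node 4: {2,3}
  node 5: {0,1,2,3,4}

no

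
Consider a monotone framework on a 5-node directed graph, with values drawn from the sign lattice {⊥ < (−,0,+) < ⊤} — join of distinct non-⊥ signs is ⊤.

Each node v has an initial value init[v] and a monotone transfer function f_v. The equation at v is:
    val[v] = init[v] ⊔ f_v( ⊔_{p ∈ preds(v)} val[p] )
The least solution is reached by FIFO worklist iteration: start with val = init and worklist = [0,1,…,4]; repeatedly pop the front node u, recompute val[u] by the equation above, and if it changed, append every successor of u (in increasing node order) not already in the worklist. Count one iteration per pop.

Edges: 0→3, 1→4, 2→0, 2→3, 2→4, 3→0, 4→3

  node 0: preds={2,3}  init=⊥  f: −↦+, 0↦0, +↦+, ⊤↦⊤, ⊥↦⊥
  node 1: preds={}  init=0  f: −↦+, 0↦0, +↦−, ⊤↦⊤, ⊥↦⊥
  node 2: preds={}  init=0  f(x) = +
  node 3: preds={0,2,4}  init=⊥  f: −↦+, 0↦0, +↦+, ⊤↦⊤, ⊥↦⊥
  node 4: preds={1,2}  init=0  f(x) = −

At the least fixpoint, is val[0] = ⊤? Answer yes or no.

Iteration log — 7 steps:
  step 1. node 0  ⊔preds=0  new=0  old=⊥  +wl: 
  step 2. node 1  ⊔preds=⊥  new=0  stable
  step 3. node 2  ⊔preds=⊥  new=⊤  old=0  +wl: 0
  step 4. node 3  ⊔preds=⊤  new=⊤  old=⊥  +wl: 
  step 5. node 4  ⊔preds=⊤  new=⊤  old=0  +wl: 3
  step 6. node 0  ⊔preds=⊤  new=⊤  old=0  +wl: 
  step 7. node 3  ⊔preds=⊤  new=⊤  stable

Least fixpoint reached:
  node 0: ⊤
  node 1: 0
  node 2: ⊤
  node 3: ⊤
  node 4: ⊤

yes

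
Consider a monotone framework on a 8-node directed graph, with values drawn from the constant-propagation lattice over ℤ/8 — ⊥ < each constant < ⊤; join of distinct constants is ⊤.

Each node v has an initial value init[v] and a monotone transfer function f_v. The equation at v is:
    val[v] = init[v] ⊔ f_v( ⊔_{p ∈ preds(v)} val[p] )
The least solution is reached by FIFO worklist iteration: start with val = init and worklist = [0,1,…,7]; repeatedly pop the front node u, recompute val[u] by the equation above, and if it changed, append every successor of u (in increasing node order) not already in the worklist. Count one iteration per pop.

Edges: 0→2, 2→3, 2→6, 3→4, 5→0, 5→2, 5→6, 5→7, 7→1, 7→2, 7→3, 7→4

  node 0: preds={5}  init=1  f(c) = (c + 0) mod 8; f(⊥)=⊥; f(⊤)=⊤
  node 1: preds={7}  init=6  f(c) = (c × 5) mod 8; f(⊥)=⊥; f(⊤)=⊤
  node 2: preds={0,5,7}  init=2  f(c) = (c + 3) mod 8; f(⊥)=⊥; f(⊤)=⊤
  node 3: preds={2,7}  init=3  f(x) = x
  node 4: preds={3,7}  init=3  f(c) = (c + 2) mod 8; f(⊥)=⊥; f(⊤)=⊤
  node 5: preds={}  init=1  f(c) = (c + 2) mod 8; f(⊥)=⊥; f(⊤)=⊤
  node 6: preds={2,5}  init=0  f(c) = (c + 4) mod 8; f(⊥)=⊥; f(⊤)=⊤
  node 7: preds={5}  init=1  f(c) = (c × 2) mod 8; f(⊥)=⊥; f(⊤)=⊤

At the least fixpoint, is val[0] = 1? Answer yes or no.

Worklist (12 pops):
  #1 pop 0: in=1 → 1 (no change)
  #2 pop 1: in=1 → ⊤ (was 6); enqueue []
  #3 pop 2: in=1 → ⊤ (was 2); enqueue []
  #4 pop 3: in=⊤ → ⊤ (was 3); enqueue []
  #5 pop 4: in=⊤ → ⊤ (was 3); enqueue []
  #6 pop 5: in=⊥ → 1 (no change)
  #7 pop 6: in=⊤ → ⊤ (was 0); enqueue []
  #8 pop 7: in=1 → ⊤ (was 1); enqueue [1,2,3,4]
  #9 pop 1: in=⊤ → ⊤ (no change)
  #10 pop 2: in=⊤ → ⊤ (no change)
  #11 pop 3: in=⊤ → ⊤ (no change)
  #12 pop 4: in=⊤ → ⊤ (no change)

Fixpoint:
  val[0] = 1
  val[1] = ⊤
  val[2] = ⊤
  val[3] = ⊤
  val[4] = ⊤
  val[5] = 1
  val[6] = ⊤
  val[7] = ⊤

yes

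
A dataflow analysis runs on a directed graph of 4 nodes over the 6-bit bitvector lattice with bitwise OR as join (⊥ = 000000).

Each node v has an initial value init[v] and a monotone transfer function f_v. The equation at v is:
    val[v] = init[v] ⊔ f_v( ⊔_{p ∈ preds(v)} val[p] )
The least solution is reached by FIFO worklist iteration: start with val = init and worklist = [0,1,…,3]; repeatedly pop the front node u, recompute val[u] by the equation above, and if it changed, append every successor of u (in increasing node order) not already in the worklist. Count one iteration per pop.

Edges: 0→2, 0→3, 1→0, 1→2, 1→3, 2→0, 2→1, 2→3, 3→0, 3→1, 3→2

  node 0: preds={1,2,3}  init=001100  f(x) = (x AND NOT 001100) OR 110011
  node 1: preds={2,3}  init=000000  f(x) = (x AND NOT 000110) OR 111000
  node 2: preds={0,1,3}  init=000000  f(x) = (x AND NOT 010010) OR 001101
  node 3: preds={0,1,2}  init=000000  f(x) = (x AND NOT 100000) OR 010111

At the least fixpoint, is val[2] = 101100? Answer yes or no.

Iteration log — 9 steps:
  step 1. node 0  ⊔preds=000000  new=111111  old=001100  +wl: 
  step 2. node 1  ⊔preds=000000  new=111000  old=000000  +wl: 0
  step 3. node 2  ⊔preds=111111  new=101101  old=000000  +wl: 1
  step 4. node 3  ⊔preds=111111  new=011111  old=000000  +wl: 2
  step 5. node 0  ⊔preds=111111  new=111111  stable
  step 6. node 1  ⊔preds=111111  new=111001  old=111000  +wl: 0,3
  step 7. node 2  ⊔preds=111111  new=101101  stable
  step 8. node 0  ⊔preds=111111  new=111111  stable
  step 9. node 3  ⊔preds=111111  new=011111  stable

Least fixpoint reached:
  node 0: 111111
  node 1: 111001
  node 2: 101101
  node 3: 011111

no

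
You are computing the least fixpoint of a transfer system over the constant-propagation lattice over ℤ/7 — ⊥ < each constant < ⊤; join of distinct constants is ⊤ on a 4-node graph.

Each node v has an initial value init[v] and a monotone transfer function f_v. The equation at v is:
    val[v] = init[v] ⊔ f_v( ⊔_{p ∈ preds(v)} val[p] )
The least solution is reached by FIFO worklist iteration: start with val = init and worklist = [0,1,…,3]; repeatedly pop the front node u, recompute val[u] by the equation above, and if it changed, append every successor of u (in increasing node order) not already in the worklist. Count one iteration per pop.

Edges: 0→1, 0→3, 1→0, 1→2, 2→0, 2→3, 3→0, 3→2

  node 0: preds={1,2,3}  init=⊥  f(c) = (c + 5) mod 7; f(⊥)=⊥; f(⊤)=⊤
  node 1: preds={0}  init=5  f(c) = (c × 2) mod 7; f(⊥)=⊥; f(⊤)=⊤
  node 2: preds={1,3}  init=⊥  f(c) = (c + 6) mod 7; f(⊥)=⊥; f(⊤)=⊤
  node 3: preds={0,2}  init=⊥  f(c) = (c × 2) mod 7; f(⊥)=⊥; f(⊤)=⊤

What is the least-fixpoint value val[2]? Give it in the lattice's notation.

Iteration log — 8 steps:
  step 1. node 0  ⊔preds=5  new=3  old=⊥  +wl: 
  step 2. node 1  ⊔preds=3  new=⊤  old=5  +wl: 0
  step 3. node 2  ⊔preds=⊤  new=⊤  old=⊥  +wl: 
  step 4. node 3  ⊔preds=⊤  new=⊤  old=⊥  +wl: 2
  step 5. node 0  ⊔preds=⊤  new=⊤  old=3  +wl: 1,3
  step 6. node 2  ⊔preds=⊤  new=⊤  stable
  step 7. node 1  ⊔preds=⊤  new=⊤  stable
  step 8. node 3  ⊔preds=⊤  new=⊤  stable

Least fixpoint reached:
  node 0: ⊤
  node 1: ⊤
  node 2: ⊤
  node 3: ⊤

⊤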